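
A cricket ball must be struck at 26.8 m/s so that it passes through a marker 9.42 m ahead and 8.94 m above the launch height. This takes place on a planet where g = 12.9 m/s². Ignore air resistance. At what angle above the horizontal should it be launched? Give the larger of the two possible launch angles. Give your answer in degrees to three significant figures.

Trajectory: y = x tanθ − g x² (1 + tan²θ)/(2v₀²). With x = 9.42, y = 8.94, v₀ = 26.8, g = 12.9:
0.7969 tan²θ − 9.42 tanθ + (9.737) = 0.
tanθ = [9.42 ± √(9.42² − 4 × 0.7969 × (9.737))] / (2 × 0.7969) = (9.42 ± 7.596) / 1.594, giving tanθ = 1.144 or 10.68.
θ = 48.85° or 84.65°; the larger is 84.65°.

84.6°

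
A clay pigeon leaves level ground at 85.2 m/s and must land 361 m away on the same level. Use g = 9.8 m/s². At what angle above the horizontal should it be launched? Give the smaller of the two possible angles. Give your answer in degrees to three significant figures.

14.6°

R = v₀² sin 2θ / g gives sin 2θ = gR/v₀² = 9.80·361/85.2² = 0.4874.
2θ = 29.17° or 180° − 29.17° = 150.8°, so θ = 14.58° or 75.42°.
The smaller angle is 14.58°.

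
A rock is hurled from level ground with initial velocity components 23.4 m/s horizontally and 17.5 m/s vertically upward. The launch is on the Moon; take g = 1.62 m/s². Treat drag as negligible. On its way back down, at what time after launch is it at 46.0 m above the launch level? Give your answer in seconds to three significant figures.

18.5 s

Require v_y0 t − ½ g t² = 46.0, i.e. 0.8100 t² − 17.50 t + 46.0 = 0.
t = [17.50 ± √(17.50² − 2·1.62·46.0)] / 1.62 = (17.50 ± 12.54) / 1.62, so t = 3.063 s or t = 18.54 s.
The descending-branch root is 18.54 s.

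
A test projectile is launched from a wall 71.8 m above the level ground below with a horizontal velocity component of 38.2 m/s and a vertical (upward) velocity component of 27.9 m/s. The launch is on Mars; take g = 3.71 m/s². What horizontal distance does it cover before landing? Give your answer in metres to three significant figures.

Vertical motion (up positive, ground at y = 0): 1.855 t² − (27.90) t − 71.8 = 0, so t = (27.90 + √(27.90² + 2·3.71·71.8)) / 3.71 = (27.90 + 36.21) / 3.71 = 17.28 s.
Horizontal distance: R = vₓ t = 38.20 × 17.28 = 660.1 m.

660 m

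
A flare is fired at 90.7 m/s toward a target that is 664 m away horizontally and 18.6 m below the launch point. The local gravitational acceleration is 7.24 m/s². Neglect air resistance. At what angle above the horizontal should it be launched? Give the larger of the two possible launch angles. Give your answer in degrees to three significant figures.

72.3°

Trajectory: y = x tanθ − g x² (1 + tan²θ)/(2v₀²). With x = 664, y = −18.6, v₀ = 90.7, g = 7.24:
194.0 tan²θ − 664 tanθ + (175.4) = 0.
tanθ = [664 ± √(664² − 4 × 194.0 × (175.4))] / (2 × 194.0) = (664 ± 552.1) / 388.0, giving tanθ = 0.2885 or 3.134.
θ = 16.09° or 72.30°; the larger is 72.30°.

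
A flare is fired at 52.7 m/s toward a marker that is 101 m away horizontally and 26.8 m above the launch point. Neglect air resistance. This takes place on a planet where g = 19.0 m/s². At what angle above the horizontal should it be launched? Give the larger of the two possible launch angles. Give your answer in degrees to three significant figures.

63.6°

Trajectory: y = x tanθ − g x² (1 + tan²θ)/(2v₀²). With x = 101, y = 26.8, v₀ = 52.7, g = 19.0:
34.89 tan²θ − 101 tanθ + (61.69) = 0.
tanθ = [101 ± √(101² − 4 × 34.89 × (61.69))] / (2 × 34.89) = (101 ± 39.88) / 69.79, giving tanθ = 0.8758 or 2.019.
θ = 41.21° or 63.65°; the larger is 63.65°.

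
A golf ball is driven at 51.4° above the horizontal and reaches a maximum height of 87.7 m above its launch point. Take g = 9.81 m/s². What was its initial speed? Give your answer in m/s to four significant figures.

At the peak v_y = 0, so v_y0 = √(2gH) = √(2 × 9.81 × 87.7) = 41.48 m/s.
v_y0 = v₀ sin θ ⇒ v₀ = 41.48 / sin 51.4° = 53.08 m/s.

53.08 m/s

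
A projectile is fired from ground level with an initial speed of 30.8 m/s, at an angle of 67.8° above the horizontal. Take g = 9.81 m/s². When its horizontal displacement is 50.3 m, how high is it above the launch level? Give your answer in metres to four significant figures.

31.62 m

Horizontal component vₓ = 30.80 cos 67.8° = 11.64 m/s; vertical v_y0 = 30.80 sin 67.8° = 28.52 m/s.
x = vₓ t ⇒ t = 50.3/11.64 = 4.322 s.
Height: y = v_y0 t − ½ g t² = 28.52 × 4.322 − 4.905 × 4.322² = 123.3 − 91.63 = 31.62 m.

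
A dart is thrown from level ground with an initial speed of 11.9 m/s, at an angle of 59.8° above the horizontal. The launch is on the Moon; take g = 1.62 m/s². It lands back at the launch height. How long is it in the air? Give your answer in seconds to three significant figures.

Resolve: vₓ = 11.90 cos 59.8° = 5.986 m/s and v_y0 = 11.90 sin 59.8° = 10.28 m/s.
Landing at launch height ⇒ T = 2 v_y0 / g = 2 × 10.28 / 1.62 = 12.70 s.

12.7 s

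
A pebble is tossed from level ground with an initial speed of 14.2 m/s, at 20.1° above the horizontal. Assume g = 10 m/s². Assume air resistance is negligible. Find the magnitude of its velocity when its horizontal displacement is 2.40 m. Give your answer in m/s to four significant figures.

vₓ = 14.20 cos 20.1° = 13.34 m/s; v_y0 = 14.20 sin 20.1° = 4.880 m/s.
At x = 2.40 m, t = x/vₓ = 2.40/13.34 = 0.1800 s.
Vertical velocity there: v_y = v_y0 − g t = 4.880 − 10.0 × 0.1800 = 3.080 m/s.
Speed: √(vₓ² + v_y²) = √(13.34² + 3.080²) = 13.69 m/s.

13.69 m/s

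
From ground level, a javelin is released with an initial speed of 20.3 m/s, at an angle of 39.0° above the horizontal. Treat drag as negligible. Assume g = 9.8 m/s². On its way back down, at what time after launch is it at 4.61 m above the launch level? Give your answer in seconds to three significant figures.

2.17 s

Components: vₓ = 20.30 cos 39.0° = 15.78 m/s, v_y0 = 20.30 sin 39.0° = 12.78 m/s.
Set y = v_y0 t − ½ g t² = 4.61: 4.900 t² − 12.78 t + 4.61 = 0.
t = [12.78 ± √(12.78² − 2·9.80·4.61)] / 9.80 = (12.78 ± 8.535) / 9.80, so t = 0.4327 s or t = 2.175 s.
The descending-branch root is 2.175 s.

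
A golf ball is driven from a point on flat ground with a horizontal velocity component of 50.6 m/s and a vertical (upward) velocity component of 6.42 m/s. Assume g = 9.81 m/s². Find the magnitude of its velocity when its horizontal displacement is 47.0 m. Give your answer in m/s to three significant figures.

50.7 m/s

At x = 47.0 m, t = x/vₓ = 47.0/50.60 = 0.9289 s.
Vertical velocity there: v_y = v_y0 − g t = 6.420 − 9.81 × 0.9289 = −2.692 m/s.
Speed: √(vₓ² + v_y²) = √(50.60² + 2.692²) = 50.67 m/s.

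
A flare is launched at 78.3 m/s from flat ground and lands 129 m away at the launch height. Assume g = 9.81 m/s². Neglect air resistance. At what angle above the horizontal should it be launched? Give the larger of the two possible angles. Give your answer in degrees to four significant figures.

Level-ground range R = v₀² sin(2θ)/g ⇒ sin(2θ) = gR/v₀² = 9.81 × 129 / 78.3² = 0.2064.
2θ = 11.91° or 180° − 11.91° = 168.1°, so θ = 5.956° or 84.04°.
The larger angle is 84.04°.

84.04°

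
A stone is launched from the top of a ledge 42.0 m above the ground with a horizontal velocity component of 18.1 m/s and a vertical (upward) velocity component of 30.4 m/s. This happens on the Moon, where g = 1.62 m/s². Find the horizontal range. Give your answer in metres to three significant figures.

With up positive and y = 0 at the ground: y(t) = 42.0 + (30.40) t − 0.8100 t². Setting y = 0 and taking the positive root: t = [30.40 + √(30.40² + 2·1.62·42.0)] / 1.62 = (30.40 + 32.56) / 1.62 = 38.87 s.
Horizontal distance: R = vₓ t = 18.10 × 38.87 = 703.5 m.

703 m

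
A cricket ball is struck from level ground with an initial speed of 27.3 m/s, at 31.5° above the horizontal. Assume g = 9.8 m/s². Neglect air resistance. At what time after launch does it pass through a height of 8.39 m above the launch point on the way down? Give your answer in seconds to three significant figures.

2.09 s

Resolve: vₓ = 27.30 cos 31.5° = 23.28 m/s and v_y0 = 27.30 sin 31.5° = 14.26 m/s.
Set y = v_y0 t − ½ g t² = 8.39: 4.900 t² − 14.26 t + 8.39 = 0.
Quadratic formula: t = (14.26 ± √39.024) / 9.80 = (14.26 ± 6.247) / 9.80 → t = 0.8181 s or 2.093 s.
The descending-branch root is 2.093 s.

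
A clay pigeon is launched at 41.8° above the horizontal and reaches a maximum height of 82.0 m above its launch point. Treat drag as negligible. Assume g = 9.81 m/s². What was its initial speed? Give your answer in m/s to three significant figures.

60.2 m/s

At the peak v_y = 0, so v_y0 = √(2gH) = √(2 × 9.81 × 82.0) = 40.11 m/s.
v_y0 = v₀ sin θ ⇒ v₀ = 40.11 / sin 41.8° = 60.18 m/s.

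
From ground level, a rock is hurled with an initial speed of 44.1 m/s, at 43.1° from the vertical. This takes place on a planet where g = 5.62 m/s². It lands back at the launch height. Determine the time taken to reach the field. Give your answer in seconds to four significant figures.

11.46 s

Horizontal component vₓ = 44.10 sin 43.1° = 30.13 m/s; vertical v_y0 = 44.10 cos 43.1° = 32.20 m/s.
It returns to y = 0 when t = 2 v_y0 / g = 2(32.20)/5.62 = 11.46 s.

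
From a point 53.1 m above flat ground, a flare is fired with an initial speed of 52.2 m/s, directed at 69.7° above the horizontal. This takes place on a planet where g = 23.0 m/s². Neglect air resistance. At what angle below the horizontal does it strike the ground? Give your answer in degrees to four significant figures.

75.41°

Horizontal component vₓ = 52.20 cos 69.7° = 18.11 m/s; vertical v_y0 = 52.20 sin 69.7° = 48.96 m/s.
With up positive and y = 0 at the ground: y(t) = 53.1 + (48.96) t − 11.50 t². Setting y = 0 and taking the positive root: t = [48.96 + √(48.96² + 2·23.0·53.1)] / 23.0 = (48.96 + 69.57) / 23.0 = 5.153 s.
At impact: v_y = v_y0 − g t = −69.57 m/s; vₓ = 18.11 m/s.
Angle below horizontal: arctan(|v_y|/vₓ) = arctan(69.57/18.11) = 75.41°.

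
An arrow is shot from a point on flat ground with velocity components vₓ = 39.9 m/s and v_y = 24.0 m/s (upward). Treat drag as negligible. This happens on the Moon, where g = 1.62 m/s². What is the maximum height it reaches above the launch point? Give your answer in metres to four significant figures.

177.8 m

At the apex v_y = 0, so H = v_y0²/(2g) = 24.00²/3.240 = 177.8 m.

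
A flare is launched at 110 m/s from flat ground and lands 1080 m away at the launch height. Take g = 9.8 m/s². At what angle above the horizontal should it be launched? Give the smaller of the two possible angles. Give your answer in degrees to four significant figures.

30.51°

From R = (v₀²/g) sin 2θ: sin 2θ = 9.80 × 1080 / 12100 = 0.8747.
2θ = 61.01° or 180° − 61.01° = 119.0°, so θ = 30.51° or 59.49°.
The smaller angle is 30.51°.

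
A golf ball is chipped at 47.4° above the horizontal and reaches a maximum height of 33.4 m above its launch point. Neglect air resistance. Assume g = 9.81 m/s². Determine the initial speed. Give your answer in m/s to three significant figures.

At the peak v_y = 0, so v_y0 = √(2gH) = √(2 × 9.81 × 33.4) = 25.60 m/s.
v_y0 = v₀ sin θ ⇒ v₀ = 25.60 / sin 47.4° = 34.78 m/s.

34.8 m/s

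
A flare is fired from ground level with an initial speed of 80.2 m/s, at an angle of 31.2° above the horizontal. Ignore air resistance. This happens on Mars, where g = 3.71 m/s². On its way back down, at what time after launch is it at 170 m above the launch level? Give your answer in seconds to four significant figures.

17.01 s

Horizontal component vₓ = 80.20 cos 31.2° = 68.60 m/s; vertical v_y0 = 80.20 sin 31.2° = 41.55 m/s.
Require v_y0 t − ½ g t² = 170, i.e. 1.855 t² − 41.55 t + 170 = 0.
t = [41.55 ± √(41.55² − 2·3.71·170)] / 3.71 = (41.55 ± 21.56) / 3.71, so t = 5.388 s or t = 17.01 s.
The descending-branch root is 17.01 s.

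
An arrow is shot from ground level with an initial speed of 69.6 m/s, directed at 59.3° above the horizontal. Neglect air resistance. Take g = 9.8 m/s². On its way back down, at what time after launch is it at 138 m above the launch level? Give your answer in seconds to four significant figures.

vₓ = 69.60 cos 59.3° = 35.53 m/s; v_y0 = 69.60 sin 59.3° = 59.85 m/s.
Require v_y0 t − ½ g t² = 138, i.e. 4.900 t² − 59.85 t + 138 = 0.
t = [59.85 ± √(59.85² − 2·9.80·138)] / 9.80 = (59.85 ± 29.61) / 9.80, so t = 3.085 s or t = 9.128 s.
The descending-branch root is 9.128 s.

9.128 s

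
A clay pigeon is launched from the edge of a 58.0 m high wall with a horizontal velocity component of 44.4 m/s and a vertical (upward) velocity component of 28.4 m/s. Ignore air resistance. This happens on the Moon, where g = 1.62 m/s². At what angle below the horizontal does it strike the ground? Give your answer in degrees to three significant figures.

35.4°

With up positive and y = 0 at the ground: y(t) = 58.0 + (28.40) t − 0.8100 t². Setting y = 0 and taking the positive root: t = [28.40 + √(28.40² + 2·1.62·58.0)] / 1.62 = (28.40 + 31.54) / 1.62 = 37.00 s.
At impact: v_y = v_y0 − g t = −31.54 m/s; vₓ = 44.40 m/s.
Angle below horizontal: arctan(|v_y|/vₓ) = arctan(31.54/44.40) = 35.38°.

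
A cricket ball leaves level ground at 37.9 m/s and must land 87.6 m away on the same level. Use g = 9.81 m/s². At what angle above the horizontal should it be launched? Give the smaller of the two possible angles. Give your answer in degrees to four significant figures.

18.37°

R = v₀² sin 2θ / g gives sin 2θ = gR/v₀² = 9.81·87.6/37.9² = 0.5983.
2θ = 36.75° or 180° − 36.75° = 143.3°, so θ = 18.37° or 71.63°.
The smaller angle is 18.37°.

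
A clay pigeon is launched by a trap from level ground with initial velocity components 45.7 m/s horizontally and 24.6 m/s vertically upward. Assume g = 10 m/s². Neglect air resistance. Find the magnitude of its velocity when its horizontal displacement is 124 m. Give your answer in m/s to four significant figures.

45.77 m/s

x = vₓ t ⇒ t = 124/45.70 = 2.713 s.
Vertical velocity there: v_y = v_y0 − g t = 24.60 − 10.0 × 2.713 = −2.533 m/s.
Speed: √(vₓ² + v_y²) = √(45.70² + 2.533²) = 45.77 m/s.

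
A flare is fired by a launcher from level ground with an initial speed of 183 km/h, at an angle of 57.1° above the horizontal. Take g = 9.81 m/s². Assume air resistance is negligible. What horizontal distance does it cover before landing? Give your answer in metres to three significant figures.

Convert: 183 km/h = 183/3.6 = 50.83 m/s.
Horizontal component vₓ = 50.83 cos 57.1° = 27.61 m/s; vertical v_y0 = 50.83 sin 57.1° = 42.68 m/s.
Time aloft: T = 2 v_y0 / g = 2 × 42.68 / 9.81 = 8.701 s.
Horizontal distance R = vₓ T = 27.61 × 8.701 = 240.3 m.

240 m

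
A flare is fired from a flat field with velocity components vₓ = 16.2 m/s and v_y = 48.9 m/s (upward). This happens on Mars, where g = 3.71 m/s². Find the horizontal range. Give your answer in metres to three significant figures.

Flight time T = 2 v_y0 / g = 26.36 s.
Range: R = vₓ T = 16.20 × 26.36 = 427.1 m.

427 m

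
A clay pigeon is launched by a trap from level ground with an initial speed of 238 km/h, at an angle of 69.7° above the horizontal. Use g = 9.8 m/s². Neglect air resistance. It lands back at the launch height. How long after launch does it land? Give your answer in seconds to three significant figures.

Convert: 238 km/h = 238/3.6 = 66.11 m/s.
Horizontal component vₓ = 66.11 cos 69.7° = 22.94 m/s; vertical v_y0 = 66.11 sin 69.7° = 62.00 m/s.
Landing at launch height ⇒ T = 2 v_y0 / g = 2 × 62.00 / 9.80 = 12.65 s.

12.7 s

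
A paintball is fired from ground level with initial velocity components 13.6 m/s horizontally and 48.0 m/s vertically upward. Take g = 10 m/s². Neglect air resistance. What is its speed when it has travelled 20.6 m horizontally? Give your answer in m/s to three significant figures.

35.6 m/s

Time to reach x = 20.6 m: t = x/vₓ = 20.6/13.60 = 1.515 s.
Vertical velocity there: v_y = v_y0 − g t = 48.00 − 10.0 × 1.515 = 32.85 m/s.
Speed: √(vₓ² + v_y²) = √(13.60² + 32.85²) = 35.56 m/s.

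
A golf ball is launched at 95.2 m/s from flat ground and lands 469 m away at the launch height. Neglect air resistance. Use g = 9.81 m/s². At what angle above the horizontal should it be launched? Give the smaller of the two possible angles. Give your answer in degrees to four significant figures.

From R = (v₀²/g) sin 2θ: sin 2θ = 9.81 × 469 / 9063.0 = 0.5077.
2θ = 30.51° or 180° − 30.51° = 149.5°, so θ = 15.25° or 74.75°.
The smaller angle is 15.25°.

15.25°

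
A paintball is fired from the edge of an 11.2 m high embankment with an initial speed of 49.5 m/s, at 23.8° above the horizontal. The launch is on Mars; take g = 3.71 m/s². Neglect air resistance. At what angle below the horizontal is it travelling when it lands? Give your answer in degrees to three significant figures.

Components: vₓ = 49.50 cos 23.8° = 45.29 m/s, v_y0 = 49.50 sin 23.8° = 19.98 m/s.
With up positive and y = 0 at the ground: y(t) = 11.2 + (19.98) t − 1.855 t². Setting y = 0 and taking the positive root: t = [19.98 + √(19.98² + 2·3.71·11.2)] / 3.71 = (19.98 + 21.96) / 3.71 = 11.30 s.
At impact: v_y = v_y0 − g t = −21.96 m/s; vₓ = 45.29 m/s.
Angle below horizontal: arctan(|v_y|/vₓ) = arctan(21.96/45.29) = 25.86°.

25.9°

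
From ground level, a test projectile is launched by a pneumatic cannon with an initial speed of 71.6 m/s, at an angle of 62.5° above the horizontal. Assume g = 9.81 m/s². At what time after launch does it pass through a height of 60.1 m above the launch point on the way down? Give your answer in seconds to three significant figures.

11.9 s

Horizontal component vₓ = 71.60 cos 62.5° = 33.06 m/s; vertical v_y0 = 71.60 sin 62.5° = 63.51 m/s.
Set y = v_y0 t − ½ g t² = 60.1: 4.905 t² − 63.51 t + 60.1 = 0.
t = [63.51 ± √(63.51² − 2·9.81·60.1)] / 9.81 = (63.51 ± 53.43) / 9.81, so t = 1.028 s or t = 11.92 s.
The descending-branch root is 11.92 s.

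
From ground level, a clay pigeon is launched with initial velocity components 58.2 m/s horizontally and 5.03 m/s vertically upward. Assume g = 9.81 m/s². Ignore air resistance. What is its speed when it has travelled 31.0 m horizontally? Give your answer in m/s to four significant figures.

58.20 m/s

At x = 31.0 m, t = x/vₓ = 31.0/58.20 = 0.5326 s.
Vertical velocity there: v_y = v_y0 − g t = 5.030 − 9.81 × 0.5326 = −0.1953 m/s.
Speed: √(vₓ² + v_y²) = √(58.20² + 0.1953²) = 58.20 m/s.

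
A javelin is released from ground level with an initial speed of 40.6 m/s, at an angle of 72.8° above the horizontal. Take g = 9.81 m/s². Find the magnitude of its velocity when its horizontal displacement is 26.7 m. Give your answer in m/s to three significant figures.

Horizontal component vₓ = 40.60 cos 72.8° = 12.01 m/s; vertical v_y0 = 40.60 sin 72.8° = 38.78 m/s.
x = vₓ t ⇒ t = 26.7/12.01 = 2.224 s.
Vertical velocity there: v_y = v_y0 − g t = 38.78 − 9.81 × 2.224 = 16.97 m/s.
Speed: √(vₓ² + v_y²) = √(12.01² + 16.97²) = 20.79 m/s.

20.8 m/s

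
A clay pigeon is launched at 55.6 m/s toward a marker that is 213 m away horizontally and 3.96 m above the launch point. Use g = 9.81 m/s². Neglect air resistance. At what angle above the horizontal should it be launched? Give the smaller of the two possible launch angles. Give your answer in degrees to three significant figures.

Trajectory: y = x tanθ − g x² (1 + tan²θ)/(2v₀²). With x = 213, y = 3.96, v₀ = 55.6, g = 9.81:
71.99 tan²θ − 213 tanθ + (75.95) = 0.
tanθ = [213 ± √(213² − 4 × 71.99 × (75.95))] / (2 × 71.99) = (213 ± 153.3) / 144.0, giving tanθ = 0.4147 or 2.544.
θ = 22.52° or 68.54°; the smaller is 22.52°.

22.5°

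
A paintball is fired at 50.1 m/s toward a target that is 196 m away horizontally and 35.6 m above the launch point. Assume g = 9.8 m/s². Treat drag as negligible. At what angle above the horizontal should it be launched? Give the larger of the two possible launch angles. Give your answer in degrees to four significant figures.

Trajectory: y = x tanθ − g x² (1 + tan²θ)/(2v₀²). With x = 196, y = 35.6, v₀ = 50.1, g = 9.80:
75.00 tan²θ − 196 tanθ + (110.6) = 0.
tanθ = [196 ± √(196² − 4 × 75.00 × (110.6))] / (2 × 75.00) = (196 ± 72.39) / 150.0, giving tanθ = 0.8242 or 1.789.
θ = 39.49° or 60.80°; the larger is 60.80°.

60.80°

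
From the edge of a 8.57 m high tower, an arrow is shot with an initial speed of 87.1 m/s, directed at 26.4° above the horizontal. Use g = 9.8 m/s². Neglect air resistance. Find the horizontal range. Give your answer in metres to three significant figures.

Components: vₓ = 87.10 cos 26.4° = 78.02 m/s, v_y0 = 87.10 sin 26.4° = 38.73 m/s.
Vertical motion (up positive, ground at y = 0): 4.900 t² − (38.73) t − 8.57 = 0, so t = (38.73 + √(38.73² + 2·9.80·8.57)) / 9.80 = (38.73 + 40.84) / 9.80 = 8.119 s.
Horizontal distance: R = vₓ t = 78.02 × 8.119 = 633.4 m.

633 m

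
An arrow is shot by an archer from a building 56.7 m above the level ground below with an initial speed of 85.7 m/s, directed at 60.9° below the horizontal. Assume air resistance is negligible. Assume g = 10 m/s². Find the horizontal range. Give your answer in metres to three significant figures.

Horizontal component vₓ = 85.70 cos 60.9° = 41.68 m/s; vertical v_y0 = −74.88 m/s (downward).
The projectile lands when y = 56.7 + (−74.88) t − ½·10.0·t² = 0. Positive root: t = (−74.88 + √(74.88² + 2·10.0·56.7)) / 10.0 = (−74.88 + 82.11) / 10.0 = 0.7223 s.
Horizontal distance: R = vₓ t = 41.68 × 0.7223 = 30.11 m.

30.1 m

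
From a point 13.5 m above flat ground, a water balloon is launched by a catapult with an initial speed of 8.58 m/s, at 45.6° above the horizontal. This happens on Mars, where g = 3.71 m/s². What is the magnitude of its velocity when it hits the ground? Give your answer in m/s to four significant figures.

Horizontal component vₓ = 8.580 cos 45.6° = 6.003 m/s; vertical v_y0 = 8.580 sin 45.6° = 6.130 m/s.
The projectile lands when y = 13.5 + (6.130) t − ½·3.71·t² = 0. Positive root: t = (6.130 + √(6.130² + 2·3.71·13.5)) / 3.71 = (6.130 + 11.74) / 3.71 = 4.816 s.
Vertical velocity at impact: v_y = v_y0 − g t = 6.130 − 3.71 × 4.816 = −11.74 m/s.
Speed: |v| = √(vₓ² + v_y²) = √(6.003² + 11.74²) = 13.18 m/s.

13.18 m/s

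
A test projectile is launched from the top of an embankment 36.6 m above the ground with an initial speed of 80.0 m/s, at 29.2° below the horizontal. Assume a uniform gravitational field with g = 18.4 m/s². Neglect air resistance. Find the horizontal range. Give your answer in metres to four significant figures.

55.20 m

Resolve: vₓ = 80.00 cos 29.2° = 69.83 m/s and v_y0 = −39.03 m/s (downward).
The projectile lands when y = 36.6 + (−39.03) t − ½·18.4·t² = 0. Positive root: t = (−39.03 + √(39.03² + 2·18.4·36.6)) / 18.4 = (−39.03 + 53.57) / 18.4 = 0.7905 s.
Horizontal distance: R = vₓ t = 69.83 × 0.7905 = 55.20 m.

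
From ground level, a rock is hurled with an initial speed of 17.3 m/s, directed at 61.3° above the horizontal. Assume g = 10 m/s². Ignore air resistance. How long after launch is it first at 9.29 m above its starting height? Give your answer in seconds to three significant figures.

0.851 s

vₓ = 17.30 cos 61.3° = 8.308 m/s; v_y0 = 17.30 sin 61.3° = 15.17 m/s.
Require v_y0 t − ½ g t² = 9.29, i.e. 5.000 t² − 15.17 t + 9.29 = 0.
t = [15.17 ± √(15.17² − 2·10.0·9.29)] / 10.0 = (15.17 ± 6.669) / 10.0, so t = 0.8506 s or t = 2.184 s.
The first (ascending) time is 0.8506 s.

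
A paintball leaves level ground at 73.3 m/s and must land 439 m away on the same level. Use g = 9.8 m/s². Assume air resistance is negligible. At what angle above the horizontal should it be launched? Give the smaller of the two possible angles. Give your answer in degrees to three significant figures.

26.6°

R = v₀² sin 2θ / g gives sin 2θ = gR/v₀² = 9.80·439/73.3² = 0.8007.
2θ = 53.20° or 180° − 53.20° = 126.8°, so θ = 26.60° or 63.40°.
The smaller angle is 26.60°.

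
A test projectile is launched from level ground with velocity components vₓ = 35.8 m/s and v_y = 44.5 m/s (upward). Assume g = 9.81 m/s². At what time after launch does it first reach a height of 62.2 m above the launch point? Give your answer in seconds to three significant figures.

Require v_y0 t − ½ g t² = 62.2, i.e. 4.905 t² − 44.50 t + 62.2 = 0.
Quadratic formula: t = (44.50 ± √759.89) / 9.81 = (44.50 ± 27.57) / 9.81 → t = 1.726 s or 7.346 s.
The first (ascending) time is 1.726 s.

1.73 s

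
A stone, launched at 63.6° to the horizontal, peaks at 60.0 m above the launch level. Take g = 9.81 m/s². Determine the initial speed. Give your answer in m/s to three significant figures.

At the peak v_y = 0, so v_y0 = √(2gH) = √(2 × 9.81 × 60.0) = 34.31 m/s.
v_y0 = v₀ sin θ ⇒ v₀ = 34.31 / sin 63.6° = 38.31 m/s.

38.3 m/s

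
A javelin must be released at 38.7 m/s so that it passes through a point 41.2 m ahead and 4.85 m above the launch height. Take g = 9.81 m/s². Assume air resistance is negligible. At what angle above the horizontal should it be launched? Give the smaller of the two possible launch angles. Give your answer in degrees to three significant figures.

Trajectory: y = x tanθ − g x² (1 + tan²θ)/(2v₀²). With x = 41.2, y = 4.85, v₀ = 38.7, g = 9.81:
5.559 tan²θ − 41.2 tanθ + (10.41) = 0.
tanθ = [41.2 ± √(41.2² − 4 × 5.559 × (10.41))] / (2 × 5.559) = (41.2 ± 38.29) / 11.12, giving tanθ = 0.2619 or 7.149.
θ = 14.68° or 82.04°; the smaller is 14.68°.

14.7°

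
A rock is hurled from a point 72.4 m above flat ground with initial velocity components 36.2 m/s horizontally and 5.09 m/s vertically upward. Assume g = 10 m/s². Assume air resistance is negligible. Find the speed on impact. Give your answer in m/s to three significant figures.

The projectile lands when y = 72.4 + (5.090) t − ½·10.0·t² = 0. Positive root: t = (5.090 + √(5.090² + 2·10.0·72.4)) / 10.0 = (5.090 + 38.39) / 10.0 = 4.348 s.
Vertical velocity at impact: v_y = v_y0 − g t = 5.090 − 10.0 × 4.348 = −38.39 m/s.
Speed: |v| = √(vₓ² + v_y²) = √(36.20² + 38.39²) = 52.77 m/s.

52.8 m/s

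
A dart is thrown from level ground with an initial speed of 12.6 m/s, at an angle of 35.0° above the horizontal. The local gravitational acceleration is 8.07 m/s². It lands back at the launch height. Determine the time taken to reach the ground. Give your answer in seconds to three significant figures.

vₓ = 12.60 cos 35.0° = 10.32 m/s; v_y0 = 12.60 sin 35.0° = 7.227 m/s.
It returns to y = 0 when t = 2 v_y0 / g = 2(7.227)/8.07 = 1.791 s.

1.79 s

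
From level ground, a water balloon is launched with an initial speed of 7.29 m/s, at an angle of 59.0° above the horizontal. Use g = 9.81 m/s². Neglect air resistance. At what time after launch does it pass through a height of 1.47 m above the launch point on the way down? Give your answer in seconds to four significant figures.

0.9626 s

vₓ = 7.290 cos 59.0° = 3.755 m/s; v_y0 = 7.290 sin 59.0° = 6.249 m/s.
Require v_y0 t − ½ g t² = 1.47, i.e. 4.905 t² − 6.249 t + 1.47 = 0.
Quadratic formula: t = (6.249 ± √10.205) / 9.81 = (6.249 ± 3.195) / 9.81 → t = 0.3113 s or 0.9626 s.
The descending-branch root is 0.9626 s.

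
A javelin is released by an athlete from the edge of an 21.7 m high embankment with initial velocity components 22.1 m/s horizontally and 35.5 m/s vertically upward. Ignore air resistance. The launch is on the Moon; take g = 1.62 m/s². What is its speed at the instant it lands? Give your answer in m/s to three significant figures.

With up positive and y = 0 at the ground: y(t) = 21.7 + (35.50) t − 0.8100 t². Setting y = 0 and taking the positive root: t = [35.50 + √(35.50² + 2·1.62·21.7)] / 1.62 = (35.50 + 36.48) / 1.62 = 44.43 s.
Vertical velocity at impact: v_y = v_y0 − g t = 35.50 − 1.62 × 44.43 = −36.48 m/s.
Speed: |v| = √(vₓ² + v_y²) = √(22.10² + 36.48²) = 42.65 m/s.

42.6 m/s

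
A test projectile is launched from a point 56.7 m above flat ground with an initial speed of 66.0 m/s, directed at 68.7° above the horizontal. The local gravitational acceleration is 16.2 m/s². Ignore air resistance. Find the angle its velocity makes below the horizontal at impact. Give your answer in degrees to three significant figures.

Resolve: vₓ = 66.00 cos 68.7° = 23.97 m/s and v_y0 = 66.00 sin 68.7° = 61.49 m/s.
With up positive and y = 0 at the ground: y(t) = 56.7 + (61.49) t − 8.100 t². Setting y = 0 and taking the positive root: t = [61.49 + √(61.49² + 2·16.2·56.7)] / 16.2 = (61.49 + 74.96) / 16.2 = 8.423 s.
At impact: v_y = v_y0 − g t = −74.96 m/s; vₓ = 23.97 m/s.
Angle below horizontal: arctan(|v_y|/vₓ) = arctan(74.96/23.97) = 72.26°.

72.3°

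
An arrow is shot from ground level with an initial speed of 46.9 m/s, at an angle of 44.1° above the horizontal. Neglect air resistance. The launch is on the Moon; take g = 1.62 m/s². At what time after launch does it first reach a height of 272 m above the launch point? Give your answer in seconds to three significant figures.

11.8 s

vₓ = 46.90 cos 44.1° = 33.68 m/s; v_y0 = 46.90 sin 44.1° = 32.64 m/s.
Require v_y0 t − ½ g t² = 272, i.e. 0.8100 t² − 32.64 t + 272 = 0.
t = [32.64 ± √(32.64² − 2·1.62·272)] / 1.62 = (32.64 ± 13.56) / 1.62, so t = 11.77 s or t = 28.52 s.
The first (ascending) time is 11.77 s.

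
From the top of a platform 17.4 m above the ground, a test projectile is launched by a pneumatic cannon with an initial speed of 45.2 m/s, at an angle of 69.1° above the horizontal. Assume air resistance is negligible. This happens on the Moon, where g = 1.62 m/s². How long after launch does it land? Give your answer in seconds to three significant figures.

Components: vₓ = 45.20 cos 69.1° = 16.12 m/s, v_y0 = 45.20 sin 69.1° = 42.23 m/s.
Vertical motion (up positive, ground at y = 0): 0.8100 t² − (42.23) t − 17.4 = 0, so t = (42.23 + √(42.23² + 2·1.62·17.4)) / 1.62 = (42.23 + 42.89) / 1.62 = 52.54 s.

52.5 s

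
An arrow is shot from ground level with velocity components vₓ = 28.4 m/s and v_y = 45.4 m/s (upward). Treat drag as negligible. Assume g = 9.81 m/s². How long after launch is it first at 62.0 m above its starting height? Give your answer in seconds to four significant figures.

Set y = v_y0 t − ½ g t² = 62.0: 4.905 t² − 45.40 t + 62.0 = 0.
Quadratic formula: t = (45.40 ± √844.72) / 9.81 = (45.40 ± 29.06) / 9.81 → t = 1.665 s or 7.591 s.
The first (ascending) time is 1.665 s.

1.665 s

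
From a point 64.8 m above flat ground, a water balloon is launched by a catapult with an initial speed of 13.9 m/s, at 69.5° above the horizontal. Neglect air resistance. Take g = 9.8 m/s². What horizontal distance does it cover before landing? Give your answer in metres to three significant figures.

25.3 m

vₓ = 13.90 cos 69.5° = 4.868 m/s; v_y0 = 13.90 sin 69.5° = 13.02 m/s.
Vertical motion (up positive, ground at y = 0): 4.900 t² − (13.02) t − 64.8 = 0, so t = (13.02 + √(13.02² + 2·9.80·64.8)) / 9.80 = (13.02 + 37.94) / 9.80 = 5.200 s.
Horizontal distance: R = vₓ t = 4.868 × 5.200 = 25.31 m.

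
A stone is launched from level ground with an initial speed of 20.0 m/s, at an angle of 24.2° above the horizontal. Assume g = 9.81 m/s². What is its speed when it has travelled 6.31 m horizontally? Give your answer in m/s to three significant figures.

18.9 m/s

Horizontal component vₓ = 20.00 cos 24.2° = 18.24 m/s; vertical v_y0 = 20.00 sin 24.2° = 8.198 m/s.
Time to reach x = 6.31 m: t = x/vₓ = 6.31/18.24 = 0.3459 s.
Vertical velocity there: v_y = v_y0 − g t = 8.198 − 9.81 × 0.3459 = 4.805 m/s.
Speed: √(vₓ² + v_y²) = √(18.24² + 4.805²) = 18.86 m/s.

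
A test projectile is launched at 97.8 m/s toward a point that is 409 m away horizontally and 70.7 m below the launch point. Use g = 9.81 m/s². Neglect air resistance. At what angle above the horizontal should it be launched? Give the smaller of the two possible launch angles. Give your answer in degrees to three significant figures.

Trajectory: y = x tanθ − g x² (1 + tan²θ)/(2v₀²). With x = 409, y = −70.7, v₀ = 97.8, g = 9.81:
85.78 tan²θ − 409 tanθ + (15.08) = 0.
tanθ = [409 ± √(409² − 4 × 85.78 × (15.08))] / (2 × 85.78) = (409 ± 402.6) / 171.6, giving tanθ = 0.03717 or 4.731.
θ = 2.129° or 78.06°; the smaller is 2.129°.

2.13°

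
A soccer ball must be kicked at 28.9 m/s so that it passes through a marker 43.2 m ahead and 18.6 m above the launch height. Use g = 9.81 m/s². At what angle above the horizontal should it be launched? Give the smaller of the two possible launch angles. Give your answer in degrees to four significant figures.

Trajectory: y = x tanθ − g x² (1 + tan²θ)/(2v₀²). With x = 43.2, y = 18.6, v₀ = 28.9, g = 9.81:
10.96 tan²θ − 43.2 tanθ + (29.56) = 0.
tanθ = [43.2 ± √(43.2² − 4 × 10.96 × (29.56))] / (2 × 10.96) = (43.2 ± 23.88) / 21.92, giving tanθ = 0.8813 or 3.060.
θ = 41.39° or 71.90°; the smaller is 41.39°.

41.39°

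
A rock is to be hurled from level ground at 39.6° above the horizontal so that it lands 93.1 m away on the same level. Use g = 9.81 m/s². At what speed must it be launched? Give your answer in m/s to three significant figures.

From R = (v₀² / g) sin 2θ: v₀ = √(gR / sin 2θ).
v₀ = √(9.81 × 93.1 / sin 79.20°) = √(913.3 / 0.9823) = √929.78 = 30.49 m/s.

30.5 m/s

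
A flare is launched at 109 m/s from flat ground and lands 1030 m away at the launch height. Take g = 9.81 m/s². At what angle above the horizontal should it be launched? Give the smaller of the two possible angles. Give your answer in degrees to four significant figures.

R = v₀² sin 2θ / g gives sin 2θ = gR/v₀² = 9.81·1030/109² = 0.8505.
2θ = 58.26° or 180° − 58.26° = 121.7°, so θ = 29.13° or 60.87°.
The smaller angle is 29.13°.

29.13°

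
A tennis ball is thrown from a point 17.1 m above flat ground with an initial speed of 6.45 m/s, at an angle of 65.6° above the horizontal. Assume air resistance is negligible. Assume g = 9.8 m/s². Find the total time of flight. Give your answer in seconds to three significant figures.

Components: vₓ = 6.450 cos 65.6° = 2.665 m/s, v_y0 = 6.450 sin 65.6° = 5.874 m/s.
The projectile lands when y = 17.1 + (5.874) t − ½·9.80·t² = 0. Positive root: t = (5.874 + √(5.874² + 2·9.80·17.1)) / 9.80 = (5.874 + 19.23) / 9.80 = 2.561 s.

2.56 s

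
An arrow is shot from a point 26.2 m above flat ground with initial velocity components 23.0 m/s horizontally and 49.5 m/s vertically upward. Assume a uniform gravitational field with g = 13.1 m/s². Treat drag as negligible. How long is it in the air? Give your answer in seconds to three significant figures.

Vertical motion (up positive, ground at y = 0): 6.550 t² − (49.50) t − 26.2 = 0, so t = (49.50 + √(49.50² + 2·13.1·26.2)) / 13.1 = (49.50 + 56.01) / 13.1 = 8.054 s.

8.05 s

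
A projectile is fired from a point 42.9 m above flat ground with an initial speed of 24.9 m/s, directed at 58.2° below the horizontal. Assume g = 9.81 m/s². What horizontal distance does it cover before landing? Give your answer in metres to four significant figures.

19.73 m

Resolve: vₓ = 24.90 cos 58.2° = 13.12 m/s and v_y0 = −21.16 m/s (downward).
With up positive and y = 0 at the ground: y(t) = 42.9 + (−21.16) t − 4.905 t². Setting y = 0 and taking the positive root: t = [−21.16 + √(21.16² + 2·9.81·42.9)] / 9.81 = (−21.16 + 35.91) / 9.81 = 1.503 s.
Horizontal distance: R = vₓ t = 13.12 × 1.503 = 19.73 m.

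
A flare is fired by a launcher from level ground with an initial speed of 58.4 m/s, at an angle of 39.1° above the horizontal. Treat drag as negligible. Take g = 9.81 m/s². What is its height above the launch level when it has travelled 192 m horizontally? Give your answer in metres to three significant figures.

68.0 m

vₓ = 58.40 cos 39.1° = 45.32 m/s; v_y0 = 58.40 sin 39.1° = 36.83 m/s.
At x = 192 m, t = x/vₓ = 192/45.32 = 4.236 s.
Height: y = v_y0 t − ½ g t² = 36.83 × 4.236 − 4.905 × 4.236² = 156.0 − 88.03 = 68.00 m.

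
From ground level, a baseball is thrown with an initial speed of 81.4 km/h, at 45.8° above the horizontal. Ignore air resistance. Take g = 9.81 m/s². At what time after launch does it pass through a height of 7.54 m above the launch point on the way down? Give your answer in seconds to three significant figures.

Convert: 81.4 km/h = 81.4/3.6 = 22.61 m/s.
Resolve: vₓ = 22.61 cos 45.8° = 15.76 m/s and v_y0 = 22.61 sin 45.8° = 16.21 m/s.
Height y(t) = 16.21 t − 4.905 t² = 7.54 gives 4.905 t² − 16.21 t + 7.54 = 0.
Quadratic formula: t = (16.21 ± √114.83) / 9.81 = (16.21 ± 10.72) / 9.81 → t = 0.5600 s or 2.745 s.
The descending-branch root is 2.745 s.

2.74 s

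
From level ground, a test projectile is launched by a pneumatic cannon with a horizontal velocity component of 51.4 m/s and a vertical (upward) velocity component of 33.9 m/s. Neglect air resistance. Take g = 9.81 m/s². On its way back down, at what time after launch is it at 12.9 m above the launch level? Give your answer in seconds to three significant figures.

Set y = v_y0 t − ½ g t² = 12.9: 4.905 t² − 33.90 t + 12.9 = 0.
t = [33.90 ± √(33.90² − 2·9.81·12.9)] / 9.81 = (33.90 ± 29.94) / 9.81, so t = 0.4042 s or t = 6.507 s.
The descending-branch root is 6.507 s.

6.51 s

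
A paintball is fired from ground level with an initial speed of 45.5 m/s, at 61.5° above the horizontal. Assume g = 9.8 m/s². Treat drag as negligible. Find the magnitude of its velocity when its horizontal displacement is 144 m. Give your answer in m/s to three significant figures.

33.1 m/s

vₓ = 45.50 cos 61.5° = 21.71 m/s; v_y0 = 45.50 sin 61.5° = 39.99 m/s.
x = vₓ t ⇒ t = 144/21.71 = 6.633 s.
Vertical velocity there: v_y = v_y0 − g t = 39.99 − 9.80 × 6.633 = −25.01 m/s.
Speed: √(vₓ² + v_y²) = √(21.71² + 25.01²) = 33.12 m/s.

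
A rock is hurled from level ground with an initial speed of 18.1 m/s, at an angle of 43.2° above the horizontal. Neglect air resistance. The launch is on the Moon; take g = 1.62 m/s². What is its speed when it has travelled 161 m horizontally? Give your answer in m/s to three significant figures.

Horizontal component vₓ = 18.10 cos 43.2° = 13.19 m/s; vertical v_y0 = 18.10 sin 43.2° = 12.39 m/s.
Time to reach x = 161 m: t = x/vₓ = 161/13.19 = 12.20 s.
Vertical velocity there: v_y = v_y0 − g t = 12.39 − 1.62 × 12.20 = −7.377 m/s.
Speed: √(vₓ² + v_y²) = √(13.19² + 7.377²) = 15.12 m/s.

15.1 m/s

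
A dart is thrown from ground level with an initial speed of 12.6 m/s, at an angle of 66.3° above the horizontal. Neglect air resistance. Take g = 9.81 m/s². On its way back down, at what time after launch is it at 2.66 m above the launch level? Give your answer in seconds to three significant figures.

2.09 s

Horizontal component vₓ = 12.60 cos 66.3° = 5.065 m/s; vertical v_y0 = 12.60 sin 66.3° = 11.54 m/s.
Height y(t) = 11.54 t − 4.905 t² = 2.66 gives 4.905 t² − 11.54 t + 2.66 = 0.
Quadratic formula: t = (11.54 ± √80.921) / 9.81 = (11.54 ± 8.996) / 9.81 → t = 0.2591 s or 2.093 s.
The descending-branch root is 2.093 s.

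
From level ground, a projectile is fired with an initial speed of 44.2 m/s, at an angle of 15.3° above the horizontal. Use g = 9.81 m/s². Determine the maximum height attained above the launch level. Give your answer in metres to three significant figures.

vₓ = 44.20 cos 15.3° = 42.63 m/s; v_y0 = 44.20 sin 15.3° = 11.66 m/s.
At the apex v_y = 0, so H = v_y0²/(2g) = 11.66²/19.62 = 6.933 m.

6.93 m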